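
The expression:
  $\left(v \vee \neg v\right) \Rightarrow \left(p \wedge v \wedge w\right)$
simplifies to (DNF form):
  $p \wedge v \wedge w$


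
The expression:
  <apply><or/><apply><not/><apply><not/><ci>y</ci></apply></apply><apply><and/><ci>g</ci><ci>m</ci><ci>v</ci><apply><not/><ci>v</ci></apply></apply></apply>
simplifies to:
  <ci>y</ci>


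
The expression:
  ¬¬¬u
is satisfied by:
  {u: False}


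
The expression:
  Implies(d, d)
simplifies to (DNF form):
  True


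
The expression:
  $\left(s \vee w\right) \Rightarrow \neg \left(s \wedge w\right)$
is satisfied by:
  {s: False, w: False}
  {w: True, s: False}
  {s: True, w: False}


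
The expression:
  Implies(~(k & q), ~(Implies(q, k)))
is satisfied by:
  {q: True}


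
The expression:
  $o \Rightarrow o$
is always true.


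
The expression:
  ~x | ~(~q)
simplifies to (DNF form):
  q | ~x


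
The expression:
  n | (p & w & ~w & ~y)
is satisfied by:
  {n: True}


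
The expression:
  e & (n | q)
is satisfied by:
  {e: True, n: True, q: True}
  {e: True, n: True, q: False}
  {e: True, q: True, n: False}


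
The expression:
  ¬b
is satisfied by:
  {b: False}


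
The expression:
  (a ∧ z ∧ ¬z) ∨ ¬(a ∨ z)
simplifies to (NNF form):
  ¬a ∧ ¬z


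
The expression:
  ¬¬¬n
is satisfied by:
  {n: False}


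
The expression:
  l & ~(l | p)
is never true.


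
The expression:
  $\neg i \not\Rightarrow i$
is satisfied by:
  {i: False}


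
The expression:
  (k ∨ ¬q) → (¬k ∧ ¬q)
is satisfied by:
  {k: False}


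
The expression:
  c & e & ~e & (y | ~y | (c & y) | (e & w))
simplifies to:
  False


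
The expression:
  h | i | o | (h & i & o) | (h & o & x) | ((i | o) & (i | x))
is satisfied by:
  {i: True, o: True, h: True}
  {i: True, o: True, h: False}
  {i: True, h: True, o: False}
  {i: True, h: False, o: False}
  {o: True, h: True, i: False}
  {o: True, h: False, i: False}
  {h: True, o: False, i: False}


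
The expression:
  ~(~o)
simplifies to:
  o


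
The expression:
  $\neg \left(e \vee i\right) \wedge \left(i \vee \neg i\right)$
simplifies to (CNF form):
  $\neg e \wedge \neg i$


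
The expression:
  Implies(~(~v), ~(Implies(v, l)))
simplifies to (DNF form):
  ~l | ~v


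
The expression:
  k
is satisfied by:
  {k: True}


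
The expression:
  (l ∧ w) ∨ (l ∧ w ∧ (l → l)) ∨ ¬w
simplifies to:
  l ∨ ¬w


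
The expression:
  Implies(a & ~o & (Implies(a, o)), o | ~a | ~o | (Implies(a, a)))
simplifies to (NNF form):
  True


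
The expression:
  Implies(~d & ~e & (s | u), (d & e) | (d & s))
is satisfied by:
  {d: True, e: True, u: False, s: False}
  {d: True, e: True, s: True, u: False}
  {d: True, e: True, u: True, s: False}
  {d: True, e: True, s: True, u: True}
  {d: True, u: False, s: False, e: False}
  {d: True, s: True, u: False, e: False}
  {d: True, u: True, s: False, e: False}
  {d: True, s: True, u: True, e: False}
  {e: True, u: False, s: False, d: False}
  {s: True, e: True, u: False, d: False}
  {e: True, u: True, s: False, d: False}
  {s: True, e: True, u: True, d: False}
  {e: False, u: False, s: False, d: False}


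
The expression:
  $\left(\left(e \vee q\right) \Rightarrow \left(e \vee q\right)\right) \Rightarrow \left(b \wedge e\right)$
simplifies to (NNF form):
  $b \wedge e$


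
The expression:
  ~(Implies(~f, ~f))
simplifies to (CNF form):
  False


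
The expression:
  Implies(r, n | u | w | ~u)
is always true.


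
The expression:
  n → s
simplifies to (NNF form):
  s ∨ ¬n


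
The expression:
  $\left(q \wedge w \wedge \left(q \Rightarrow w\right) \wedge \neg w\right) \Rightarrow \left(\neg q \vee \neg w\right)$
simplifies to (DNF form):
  $\text{True}$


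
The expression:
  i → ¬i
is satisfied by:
  {i: False}


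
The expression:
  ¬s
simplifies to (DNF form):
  ¬s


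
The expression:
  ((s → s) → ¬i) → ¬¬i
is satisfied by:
  {i: True}


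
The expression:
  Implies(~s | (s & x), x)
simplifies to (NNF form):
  s | x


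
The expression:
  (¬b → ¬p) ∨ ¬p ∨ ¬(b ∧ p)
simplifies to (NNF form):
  True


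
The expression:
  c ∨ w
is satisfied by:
  {c: True, w: True}
  {c: True, w: False}
  {w: True, c: False}


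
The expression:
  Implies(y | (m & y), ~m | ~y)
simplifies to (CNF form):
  ~m | ~y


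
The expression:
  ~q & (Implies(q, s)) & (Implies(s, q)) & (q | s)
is never true.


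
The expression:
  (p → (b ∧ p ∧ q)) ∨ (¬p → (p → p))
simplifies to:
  True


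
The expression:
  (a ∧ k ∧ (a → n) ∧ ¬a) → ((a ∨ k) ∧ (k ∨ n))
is always true.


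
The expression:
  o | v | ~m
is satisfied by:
  {o: True, v: True, m: False}
  {o: True, m: False, v: False}
  {v: True, m: False, o: False}
  {v: False, m: False, o: False}
  {o: True, v: True, m: True}
  {o: True, m: True, v: False}
  {v: True, m: True, o: False}


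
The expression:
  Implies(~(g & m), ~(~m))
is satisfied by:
  {m: True}


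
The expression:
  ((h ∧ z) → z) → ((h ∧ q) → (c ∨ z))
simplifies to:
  c ∨ z ∨ ¬h ∨ ¬q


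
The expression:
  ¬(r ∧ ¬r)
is always true.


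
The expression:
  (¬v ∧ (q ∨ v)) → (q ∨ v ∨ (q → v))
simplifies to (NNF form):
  True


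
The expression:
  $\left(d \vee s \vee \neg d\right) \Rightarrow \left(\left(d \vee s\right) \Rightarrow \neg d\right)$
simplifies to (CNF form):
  $\neg d$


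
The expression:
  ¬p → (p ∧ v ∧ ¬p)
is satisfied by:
  {p: True}


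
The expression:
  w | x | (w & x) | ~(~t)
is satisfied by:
  {x: True, t: True, w: True}
  {x: True, t: True, w: False}
  {x: True, w: True, t: False}
  {x: True, w: False, t: False}
  {t: True, w: True, x: False}
  {t: True, w: False, x: False}
  {w: True, t: False, x: False}


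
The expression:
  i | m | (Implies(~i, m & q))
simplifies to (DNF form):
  i | m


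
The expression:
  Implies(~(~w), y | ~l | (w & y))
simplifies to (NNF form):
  y | ~l | ~w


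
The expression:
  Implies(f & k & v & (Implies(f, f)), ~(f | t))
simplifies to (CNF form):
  ~f | ~k | ~v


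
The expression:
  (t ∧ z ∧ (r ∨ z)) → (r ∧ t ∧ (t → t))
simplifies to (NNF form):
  r ∨ ¬t ∨ ¬z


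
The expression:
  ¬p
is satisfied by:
  {p: False}


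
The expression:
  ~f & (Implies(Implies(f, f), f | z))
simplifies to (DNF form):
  z & ~f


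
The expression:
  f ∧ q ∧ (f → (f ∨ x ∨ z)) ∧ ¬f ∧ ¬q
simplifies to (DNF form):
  False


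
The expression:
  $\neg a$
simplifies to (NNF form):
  $\neg a$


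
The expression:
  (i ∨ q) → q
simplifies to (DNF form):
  q ∨ ¬i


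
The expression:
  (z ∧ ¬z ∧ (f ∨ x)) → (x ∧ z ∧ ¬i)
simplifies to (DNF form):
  True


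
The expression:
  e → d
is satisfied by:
  {d: True, e: False}
  {e: False, d: False}
  {e: True, d: True}


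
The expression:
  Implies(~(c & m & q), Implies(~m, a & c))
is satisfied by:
  {a: True, m: True, c: True}
  {a: True, m: True, c: False}
  {m: True, c: True, a: False}
  {m: True, c: False, a: False}
  {a: True, c: True, m: False}


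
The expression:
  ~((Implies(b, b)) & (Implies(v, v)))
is never true.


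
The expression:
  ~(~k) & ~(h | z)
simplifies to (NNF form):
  k & ~h & ~z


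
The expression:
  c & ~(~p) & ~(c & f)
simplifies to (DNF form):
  c & p & ~f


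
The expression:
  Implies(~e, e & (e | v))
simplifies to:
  e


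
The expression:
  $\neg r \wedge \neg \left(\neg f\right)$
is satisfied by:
  {f: True, r: False}


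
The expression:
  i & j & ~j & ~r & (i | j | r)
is never true.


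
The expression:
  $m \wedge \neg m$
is never true.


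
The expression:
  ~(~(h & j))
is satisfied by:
  {h: True, j: True}


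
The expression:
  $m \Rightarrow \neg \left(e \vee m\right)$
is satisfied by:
  {m: False}


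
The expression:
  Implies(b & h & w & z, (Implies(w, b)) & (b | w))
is always true.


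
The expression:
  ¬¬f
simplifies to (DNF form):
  f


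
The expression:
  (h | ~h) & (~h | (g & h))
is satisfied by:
  {g: True, h: False}
  {h: False, g: False}
  {h: True, g: True}


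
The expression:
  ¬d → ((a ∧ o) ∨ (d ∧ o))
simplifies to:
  d ∨ (a ∧ o)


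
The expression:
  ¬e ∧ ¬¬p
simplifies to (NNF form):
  p ∧ ¬e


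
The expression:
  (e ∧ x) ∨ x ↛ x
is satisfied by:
  {e: True, x: True}


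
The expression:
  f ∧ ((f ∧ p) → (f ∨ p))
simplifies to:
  f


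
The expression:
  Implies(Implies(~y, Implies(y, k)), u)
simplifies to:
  u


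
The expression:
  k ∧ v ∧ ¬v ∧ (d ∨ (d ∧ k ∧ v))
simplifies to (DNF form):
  False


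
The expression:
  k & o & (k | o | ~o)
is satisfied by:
  {o: True, k: True}


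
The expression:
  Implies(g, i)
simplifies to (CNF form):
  i | ~g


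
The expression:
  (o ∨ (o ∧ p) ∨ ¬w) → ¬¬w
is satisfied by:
  {w: True}


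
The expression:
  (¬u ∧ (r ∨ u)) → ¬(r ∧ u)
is always true.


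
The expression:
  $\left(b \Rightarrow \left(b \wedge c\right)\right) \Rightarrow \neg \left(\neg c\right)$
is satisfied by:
  {b: True, c: True}
  {b: True, c: False}
  {c: True, b: False}


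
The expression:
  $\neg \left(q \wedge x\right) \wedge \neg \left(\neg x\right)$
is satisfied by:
  {x: True, q: False}


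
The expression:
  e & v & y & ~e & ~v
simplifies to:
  False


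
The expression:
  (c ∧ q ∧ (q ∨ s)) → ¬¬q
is always true.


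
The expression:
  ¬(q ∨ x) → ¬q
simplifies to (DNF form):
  True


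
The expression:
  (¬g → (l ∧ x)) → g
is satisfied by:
  {g: True, l: False, x: False}
  {l: False, x: False, g: False}
  {x: True, g: True, l: False}
  {x: True, l: False, g: False}
  {g: True, l: True, x: False}
  {l: True, g: False, x: False}
  {x: True, l: True, g: True}


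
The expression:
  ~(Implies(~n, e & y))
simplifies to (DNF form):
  (~e & ~n) | (~n & ~y)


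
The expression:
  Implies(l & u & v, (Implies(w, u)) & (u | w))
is always true.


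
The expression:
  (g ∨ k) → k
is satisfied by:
  {k: True, g: False}
  {g: False, k: False}
  {g: True, k: True}


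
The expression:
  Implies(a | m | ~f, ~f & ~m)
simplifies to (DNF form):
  (~a & ~m) | (~f & ~m)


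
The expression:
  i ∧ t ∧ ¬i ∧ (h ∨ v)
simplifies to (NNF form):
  False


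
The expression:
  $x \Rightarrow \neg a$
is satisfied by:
  {x: False, a: False}
  {a: True, x: False}
  {x: True, a: False}


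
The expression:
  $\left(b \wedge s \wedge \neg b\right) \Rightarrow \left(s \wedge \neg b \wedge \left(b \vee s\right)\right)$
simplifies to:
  $\text{True}$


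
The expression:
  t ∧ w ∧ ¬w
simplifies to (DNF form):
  False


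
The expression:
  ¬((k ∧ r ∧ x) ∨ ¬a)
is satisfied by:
  {a: True, k: False, x: False, r: False}
  {a: True, r: True, k: False, x: False}
  {a: True, x: True, k: False, r: False}
  {a: True, r: True, x: True, k: False}
  {a: True, k: True, x: False, r: False}
  {a: True, r: True, k: True, x: False}
  {a: True, x: True, k: True, r: False}


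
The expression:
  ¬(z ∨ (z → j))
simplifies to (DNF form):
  False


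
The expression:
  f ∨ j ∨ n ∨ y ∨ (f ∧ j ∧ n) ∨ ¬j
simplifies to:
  True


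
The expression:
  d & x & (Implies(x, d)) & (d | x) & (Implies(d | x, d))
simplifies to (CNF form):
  d & x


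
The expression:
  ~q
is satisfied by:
  {q: False}


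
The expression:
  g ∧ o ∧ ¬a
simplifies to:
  g ∧ o ∧ ¬a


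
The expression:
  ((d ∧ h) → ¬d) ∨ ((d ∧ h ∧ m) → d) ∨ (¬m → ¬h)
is always true.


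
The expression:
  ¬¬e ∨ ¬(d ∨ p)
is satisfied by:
  {e: True, p: False, d: False}
  {d: True, e: True, p: False}
  {e: True, p: True, d: False}
  {d: True, e: True, p: True}
  {d: False, p: False, e: False}


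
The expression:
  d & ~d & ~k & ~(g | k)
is never true.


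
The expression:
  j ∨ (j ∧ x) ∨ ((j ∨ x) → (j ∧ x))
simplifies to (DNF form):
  j ∨ ¬x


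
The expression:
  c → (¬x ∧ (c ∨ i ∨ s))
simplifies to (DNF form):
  ¬c ∨ ¬x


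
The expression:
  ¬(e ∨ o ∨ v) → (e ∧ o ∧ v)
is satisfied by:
  {o: True, v: True, e: True}
  {o: True, v: True, e: False}
  {o: True, e: True, v: False}
  {o: True, e: False, v: False}
  {v: True, e: True, o: False}
  {v: True, e: False, o: False}
  {e: True, v: False, o: False}


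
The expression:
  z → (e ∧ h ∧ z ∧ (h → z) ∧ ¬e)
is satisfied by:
  {z: False}


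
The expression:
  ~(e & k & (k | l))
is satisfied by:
  {k: False, e: False}
  {e: True, k: False}
  {k: True, e: False}


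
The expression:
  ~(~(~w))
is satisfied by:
  {w: False}


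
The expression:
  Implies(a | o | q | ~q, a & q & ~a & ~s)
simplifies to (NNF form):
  False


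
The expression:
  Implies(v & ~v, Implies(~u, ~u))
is always true.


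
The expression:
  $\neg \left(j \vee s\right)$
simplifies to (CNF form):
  $\neg j \wedge \neg s$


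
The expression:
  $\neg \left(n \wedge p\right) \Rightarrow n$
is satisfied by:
  {n: True}


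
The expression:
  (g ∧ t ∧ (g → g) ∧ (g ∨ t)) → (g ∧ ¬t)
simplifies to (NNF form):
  ¬g ∨ ¬t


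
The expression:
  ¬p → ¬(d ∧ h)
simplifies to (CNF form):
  p ∨ ¬d ∨ ¬h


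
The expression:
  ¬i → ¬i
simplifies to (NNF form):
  True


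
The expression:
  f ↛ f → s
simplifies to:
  True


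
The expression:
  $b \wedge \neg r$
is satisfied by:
  {b: True, r: False}


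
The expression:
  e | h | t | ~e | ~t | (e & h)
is always true.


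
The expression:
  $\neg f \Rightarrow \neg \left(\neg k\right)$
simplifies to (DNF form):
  $f \vee k$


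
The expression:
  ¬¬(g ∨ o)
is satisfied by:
  {o: True, g: True}
  {o: True, g: False}
  {g: True, o: False}


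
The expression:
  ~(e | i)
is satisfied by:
  {i: False, e: False}


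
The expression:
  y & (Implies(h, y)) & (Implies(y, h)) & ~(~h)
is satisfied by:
  {h: True, y: True}


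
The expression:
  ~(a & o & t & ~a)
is always true.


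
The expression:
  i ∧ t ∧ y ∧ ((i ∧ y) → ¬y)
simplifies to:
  False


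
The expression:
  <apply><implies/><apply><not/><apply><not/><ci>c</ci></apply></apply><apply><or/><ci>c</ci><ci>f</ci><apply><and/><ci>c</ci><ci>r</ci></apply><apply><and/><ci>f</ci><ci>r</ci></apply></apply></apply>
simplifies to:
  <true/>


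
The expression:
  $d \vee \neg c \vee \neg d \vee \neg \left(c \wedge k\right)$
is always true.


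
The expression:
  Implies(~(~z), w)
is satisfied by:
  {w: True, z: False}
  {z: False, w: False}
  {z: True, w: True}


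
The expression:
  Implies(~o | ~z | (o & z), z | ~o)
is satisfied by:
  {z: True, o: False}
  {o: False, z: False}
  {o: True, z: True}


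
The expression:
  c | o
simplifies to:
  c | o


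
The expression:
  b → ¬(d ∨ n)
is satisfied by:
  {n: False, b: False, d: False}
  {d: True, n: False, b: False}
  {n: True, d: False, b: False}
  {d: True, n: True, b: False}
  {b: True, d: False, n: False}


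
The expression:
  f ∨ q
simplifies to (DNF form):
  f ∨ q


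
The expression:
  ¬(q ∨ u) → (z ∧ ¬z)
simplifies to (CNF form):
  q ∨ u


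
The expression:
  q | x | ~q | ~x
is always true.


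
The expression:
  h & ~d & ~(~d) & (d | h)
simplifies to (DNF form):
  False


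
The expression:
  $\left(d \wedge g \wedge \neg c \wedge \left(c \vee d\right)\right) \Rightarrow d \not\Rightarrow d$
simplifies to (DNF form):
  $c \vee \neg d \vee \neg g$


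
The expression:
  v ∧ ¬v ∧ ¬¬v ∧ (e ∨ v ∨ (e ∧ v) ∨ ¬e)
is never true.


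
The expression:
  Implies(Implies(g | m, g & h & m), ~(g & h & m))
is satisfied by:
  {h: False, m: False, g: False}
  {g: True, h: False, m: False}
  {m: True, h: False, g: False}
  {g: True, m: True, h: False}
  {h: True, g: False, m: False}
  {g: True, h: True, m: False}
  {m: True, h: True, g: False}


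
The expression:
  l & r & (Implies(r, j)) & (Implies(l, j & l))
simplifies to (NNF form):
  j & l & r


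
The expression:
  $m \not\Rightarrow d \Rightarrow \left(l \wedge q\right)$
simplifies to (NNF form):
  $d \vee \left(l \wedge q\right) \vee \neg m$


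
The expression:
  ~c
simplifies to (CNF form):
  ~c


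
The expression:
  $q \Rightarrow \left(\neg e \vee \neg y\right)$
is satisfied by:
  {e: False, q: False, y: False}
  {y: True, e: False, q: False}
  {q: True, e: False, y: False}
  {y: True, q: True, e: False}
  {e: True, y: False, q: False}
  {y: True, e: True, q: False}
  {q: True, e: True, y: False}


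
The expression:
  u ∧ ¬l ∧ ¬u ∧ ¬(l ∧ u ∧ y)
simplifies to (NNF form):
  False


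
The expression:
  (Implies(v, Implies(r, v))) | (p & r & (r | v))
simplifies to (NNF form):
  True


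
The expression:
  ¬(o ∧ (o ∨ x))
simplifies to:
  ¬o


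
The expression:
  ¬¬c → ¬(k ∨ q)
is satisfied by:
  {q: False, c: False, k: False}
  {k: True, q: False, c: False}
  {q: True, k: False, c: False}
  {k: True, q: True, c: False}
  {c: True, k: False, q: False}


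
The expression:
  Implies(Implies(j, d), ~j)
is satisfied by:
  {d: False, j: False}
  {j: True, d: False}
  {d: True, j: False}


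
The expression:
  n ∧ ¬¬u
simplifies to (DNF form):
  n ∧ u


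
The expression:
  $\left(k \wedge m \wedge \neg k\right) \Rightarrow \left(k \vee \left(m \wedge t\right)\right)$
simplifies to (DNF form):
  $\text{True}$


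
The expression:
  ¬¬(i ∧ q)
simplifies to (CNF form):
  i ∧ q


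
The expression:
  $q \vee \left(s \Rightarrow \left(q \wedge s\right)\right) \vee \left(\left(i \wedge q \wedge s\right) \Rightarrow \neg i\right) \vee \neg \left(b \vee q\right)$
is always true.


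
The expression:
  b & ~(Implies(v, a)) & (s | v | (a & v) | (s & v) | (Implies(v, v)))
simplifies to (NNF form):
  b & v & ~a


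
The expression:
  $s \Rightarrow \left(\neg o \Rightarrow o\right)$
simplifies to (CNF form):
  $o \vee \neg s$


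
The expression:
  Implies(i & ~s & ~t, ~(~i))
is always true.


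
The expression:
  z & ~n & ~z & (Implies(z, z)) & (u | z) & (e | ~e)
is never true.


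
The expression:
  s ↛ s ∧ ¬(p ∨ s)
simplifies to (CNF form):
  False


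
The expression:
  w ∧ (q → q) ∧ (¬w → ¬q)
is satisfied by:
  {w: True}


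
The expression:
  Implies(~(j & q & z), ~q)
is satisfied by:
  {z: True, j: True, q: False}
  {z: True, j: False, q: False}
  {j: True, z: False, q: False}
  {z: False, j: False, q: False}
  {z: True, q: True, j: True}


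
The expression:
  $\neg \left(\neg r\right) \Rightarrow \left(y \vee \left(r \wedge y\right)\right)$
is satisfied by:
  {y: True, r: False}
  {r: False, y: False}
  {r: True, y: True}


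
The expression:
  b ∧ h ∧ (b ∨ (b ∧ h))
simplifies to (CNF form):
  b ∧ h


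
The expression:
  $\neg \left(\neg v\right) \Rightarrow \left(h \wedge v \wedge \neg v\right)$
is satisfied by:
  {v: False}


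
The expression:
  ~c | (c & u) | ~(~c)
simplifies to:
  True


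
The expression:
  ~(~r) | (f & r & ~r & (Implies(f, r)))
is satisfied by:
  {r: True}


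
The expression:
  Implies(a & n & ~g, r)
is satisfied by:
  {r: True, g: True, n: False, a: False}
  {r: True, g: False, n: False, a: False}
  {g: True, r: False, n: False, a: False}
  {r: False, g: False, n: False, a: False}
  {r: True, a: True, g: True, n: False}
  {r: True, a: True, g: False, n: False}
  {a: True, g: True, r: False, n: False}
  {a: True, r: False, g: False, n: False}
  {r: True, n: True, g: True, a: False}
  {r: True, n: True, g: False, a: False}
  {n: True, g: True, r: False, a: False}
  {n: True, r: False, g: False, a: False}
  {a: True, n: True, r: True, g: True}
  {a: True, n: True, r: True, g: False}
  {a: True, n: True, g: True, r: False}


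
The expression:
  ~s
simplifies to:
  ~s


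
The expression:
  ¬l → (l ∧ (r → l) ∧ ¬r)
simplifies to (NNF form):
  l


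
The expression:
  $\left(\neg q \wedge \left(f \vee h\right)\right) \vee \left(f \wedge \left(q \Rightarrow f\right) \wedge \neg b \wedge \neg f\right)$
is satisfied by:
  {h: True, f: True, q: False}
  {h: True, q: False, f: False}
  {f: True, q: False, h: False}


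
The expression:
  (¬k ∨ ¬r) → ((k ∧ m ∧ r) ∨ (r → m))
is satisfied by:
  {k: True, m: True, r: False}
  {k: True, m: False, r: False}
  {m: True, k: False, r: False}
  {k: False, m: False, r: False}
  {r: True, k: True, m: True}
  {r: True, k: True, m: False}
  {r: True, m: True, k: False}


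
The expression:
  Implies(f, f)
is always true.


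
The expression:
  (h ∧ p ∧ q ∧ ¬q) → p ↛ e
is always true.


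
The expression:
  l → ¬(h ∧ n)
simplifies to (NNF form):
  ¬h ∨ ¬l ∨ ¬n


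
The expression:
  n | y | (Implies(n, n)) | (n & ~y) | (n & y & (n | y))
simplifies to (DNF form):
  True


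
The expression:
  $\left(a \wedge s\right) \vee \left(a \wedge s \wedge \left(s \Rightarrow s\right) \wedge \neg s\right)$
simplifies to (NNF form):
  $a \wedge s$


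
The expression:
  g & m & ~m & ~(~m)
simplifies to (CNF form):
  False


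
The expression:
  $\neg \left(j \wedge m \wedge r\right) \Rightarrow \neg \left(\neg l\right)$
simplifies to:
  $l \vee \left(j \wedge m \wedge r\right)$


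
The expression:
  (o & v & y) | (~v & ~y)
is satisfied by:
  {o: True, y: False, v: False}
  {o: False, y: False, v: False}
  {y: True, v: True, o: True}


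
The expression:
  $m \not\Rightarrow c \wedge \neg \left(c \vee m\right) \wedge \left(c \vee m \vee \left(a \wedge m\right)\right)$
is never true.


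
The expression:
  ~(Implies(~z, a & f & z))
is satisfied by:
  {z: False}


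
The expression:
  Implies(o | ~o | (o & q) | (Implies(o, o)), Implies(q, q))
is always true.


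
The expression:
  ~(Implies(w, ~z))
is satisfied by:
  {z: True, w: True}


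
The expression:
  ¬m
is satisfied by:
  {m: False}


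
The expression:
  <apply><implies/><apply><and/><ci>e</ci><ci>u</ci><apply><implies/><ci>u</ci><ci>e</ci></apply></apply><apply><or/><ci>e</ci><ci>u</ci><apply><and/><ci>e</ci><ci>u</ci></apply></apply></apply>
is always true.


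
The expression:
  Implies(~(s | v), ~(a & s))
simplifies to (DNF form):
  True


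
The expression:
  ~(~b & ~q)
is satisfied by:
  {b: True, q: True}
  {b: True, q: False}
  {q: True, b: False}


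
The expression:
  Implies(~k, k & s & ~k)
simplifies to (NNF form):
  k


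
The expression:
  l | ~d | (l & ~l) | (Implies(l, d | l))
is always true.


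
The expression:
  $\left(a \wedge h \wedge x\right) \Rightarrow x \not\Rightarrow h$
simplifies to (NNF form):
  $\neg a \vee \neg h \vee \neg x$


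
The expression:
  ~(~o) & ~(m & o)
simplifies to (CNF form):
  o & ~m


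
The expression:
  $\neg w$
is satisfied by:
  {w: False}


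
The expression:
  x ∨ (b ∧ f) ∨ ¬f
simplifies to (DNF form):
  b ∨ x ∨ ¬f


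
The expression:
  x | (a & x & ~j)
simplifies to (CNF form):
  x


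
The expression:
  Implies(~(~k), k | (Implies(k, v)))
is always true.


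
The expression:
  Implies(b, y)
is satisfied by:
  {y: True, b: False}
  {b: False, y: False}
  {b: True, y: True}


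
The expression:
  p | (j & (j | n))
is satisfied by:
  {p: True, j: True}
  {p: True, j: False}
  {j: True, p: False}


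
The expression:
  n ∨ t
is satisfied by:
  {n: True, t: True}
  {n: True, t: False}
  {t: True, n: False}


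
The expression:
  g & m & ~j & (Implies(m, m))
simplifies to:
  g & m & ~j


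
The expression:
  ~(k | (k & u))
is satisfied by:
  {k: False}


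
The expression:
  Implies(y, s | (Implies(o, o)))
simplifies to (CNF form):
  True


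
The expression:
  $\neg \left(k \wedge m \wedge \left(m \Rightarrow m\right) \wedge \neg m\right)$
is always true.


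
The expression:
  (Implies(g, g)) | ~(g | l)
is always true.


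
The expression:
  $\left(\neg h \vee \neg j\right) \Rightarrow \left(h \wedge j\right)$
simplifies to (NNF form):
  $h \wedge j$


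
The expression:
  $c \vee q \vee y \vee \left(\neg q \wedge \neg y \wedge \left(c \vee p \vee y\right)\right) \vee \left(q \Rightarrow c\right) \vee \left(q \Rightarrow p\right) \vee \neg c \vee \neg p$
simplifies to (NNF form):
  $\text{True}$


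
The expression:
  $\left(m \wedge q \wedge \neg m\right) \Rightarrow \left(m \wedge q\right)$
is always true.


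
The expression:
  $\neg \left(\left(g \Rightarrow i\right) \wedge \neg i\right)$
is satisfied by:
  {i: True, g: True}
  {i: True, g: False}
  {g: True, i: False}


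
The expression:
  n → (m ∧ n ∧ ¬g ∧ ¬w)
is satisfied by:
  {m: True, g: False, n: False, w: False}
  {w: False, g: False, m: False, n: False}
  {w: True, m: True, g: False, n: False}
  {w: True, g: False, m: False, n: False}
  {m: True, g: True, w: False, n: False}
  {g: True, w: False, m: False, n: False}
  {w: True, g: True, m: True, n: False}
  {w: True, g: True, m: False, n: False}
  {n: True, m: True, w: False, g: False}


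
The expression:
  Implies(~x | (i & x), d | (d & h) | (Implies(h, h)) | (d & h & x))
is always true.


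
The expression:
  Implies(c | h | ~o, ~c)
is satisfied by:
  {c: False}


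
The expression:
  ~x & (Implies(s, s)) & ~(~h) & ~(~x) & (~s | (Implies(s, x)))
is never true.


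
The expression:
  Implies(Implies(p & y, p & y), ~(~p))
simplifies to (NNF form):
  p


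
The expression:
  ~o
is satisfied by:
  {o: False}


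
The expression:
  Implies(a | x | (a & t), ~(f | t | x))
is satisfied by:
  {x: False, f: False, a: False, t: False}
  {t: True, x: False, f: False, a: False}
  {f: True, t: False, x: False, a: False}
  {t: True, f: True, x: False, a: False}
  {a: True, t: False, x: False, f: False}


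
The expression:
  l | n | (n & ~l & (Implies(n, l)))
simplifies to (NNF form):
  l | n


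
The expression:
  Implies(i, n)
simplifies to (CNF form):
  n | ~i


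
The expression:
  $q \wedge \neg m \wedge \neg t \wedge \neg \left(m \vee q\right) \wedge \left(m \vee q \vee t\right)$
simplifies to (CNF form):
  $\text{False}$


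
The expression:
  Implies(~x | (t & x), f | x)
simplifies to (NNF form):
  f | x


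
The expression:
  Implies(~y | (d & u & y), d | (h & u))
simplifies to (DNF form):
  d | y | (h & u)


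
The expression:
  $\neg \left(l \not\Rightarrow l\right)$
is always true.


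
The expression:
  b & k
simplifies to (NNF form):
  b & k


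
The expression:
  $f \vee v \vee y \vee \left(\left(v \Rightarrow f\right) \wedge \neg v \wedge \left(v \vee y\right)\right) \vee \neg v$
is always true.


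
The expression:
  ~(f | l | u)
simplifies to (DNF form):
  ~f & ~l & ~u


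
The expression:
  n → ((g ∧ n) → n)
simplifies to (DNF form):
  True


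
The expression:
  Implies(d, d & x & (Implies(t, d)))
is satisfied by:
  {x: True, d: False}
  {d: False, x: False}
  {d: True, x: True}


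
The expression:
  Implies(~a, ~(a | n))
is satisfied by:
  {a: True, n: False}
  {n: False, a: False}
  {n: True, a: True}


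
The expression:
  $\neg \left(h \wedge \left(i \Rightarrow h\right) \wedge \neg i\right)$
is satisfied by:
  {i: True, h: False}
  {h: False, i: False}
  {h: True, i: True}


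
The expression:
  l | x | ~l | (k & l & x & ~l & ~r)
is always true.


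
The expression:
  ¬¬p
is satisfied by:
  {p: True}


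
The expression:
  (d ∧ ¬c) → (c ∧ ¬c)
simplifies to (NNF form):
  c ∨ ¬d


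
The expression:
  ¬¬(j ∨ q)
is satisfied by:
  {q: True, j: True}
  {q: True, j: False}
  {j: True, q: False}


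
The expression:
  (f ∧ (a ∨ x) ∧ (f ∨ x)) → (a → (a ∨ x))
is always true.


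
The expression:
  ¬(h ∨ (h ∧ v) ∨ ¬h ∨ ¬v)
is never true.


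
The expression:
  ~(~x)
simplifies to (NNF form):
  x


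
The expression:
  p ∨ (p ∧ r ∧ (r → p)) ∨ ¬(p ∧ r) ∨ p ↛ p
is always true.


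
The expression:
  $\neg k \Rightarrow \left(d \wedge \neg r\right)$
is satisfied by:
  {k: True, d: True, r: False}
  {k: True, d: False, r: False}
  {r: True, k: True, d: True}
  {r: True, k: True, d: False}
  {d: True, r: False, k: False}


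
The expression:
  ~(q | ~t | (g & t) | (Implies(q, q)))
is never true.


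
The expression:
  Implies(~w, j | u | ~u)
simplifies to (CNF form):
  True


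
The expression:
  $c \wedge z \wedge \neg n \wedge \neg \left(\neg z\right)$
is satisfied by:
  {c: True, z: True, n: False}


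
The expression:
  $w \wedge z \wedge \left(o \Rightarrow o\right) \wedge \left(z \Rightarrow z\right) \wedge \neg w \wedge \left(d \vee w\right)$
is never true.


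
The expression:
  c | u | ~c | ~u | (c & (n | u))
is always true.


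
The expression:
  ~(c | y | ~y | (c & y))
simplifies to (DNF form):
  False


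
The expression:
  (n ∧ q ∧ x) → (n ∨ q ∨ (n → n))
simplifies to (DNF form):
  True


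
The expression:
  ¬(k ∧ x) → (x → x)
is always true.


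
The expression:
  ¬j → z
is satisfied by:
  {z: True, j: True}
  {z: True, j: False}
  {j: True, z: False}


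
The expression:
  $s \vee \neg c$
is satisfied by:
  {s: True, c: False}
  {c: False, s: False}
  {c: True, s: True}


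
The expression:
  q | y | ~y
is always true.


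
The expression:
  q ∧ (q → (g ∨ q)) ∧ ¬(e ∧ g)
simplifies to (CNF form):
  q ∧ (¬e ∨ ¬g)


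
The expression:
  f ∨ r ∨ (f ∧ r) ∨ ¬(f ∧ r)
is always true.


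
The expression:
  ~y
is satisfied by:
  {y: False}


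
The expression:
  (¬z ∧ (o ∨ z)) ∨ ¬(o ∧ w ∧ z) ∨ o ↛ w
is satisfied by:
  {w: False, z: False, o: False}
  {o: True, w: False, z: False}
  {z: True, w: False, o: False}
  {o: True, z: True, w: False}
  {w: True, o: False, z: False}
  {o: True, w: True, z: False}
  {z: True, w: True, o: False}


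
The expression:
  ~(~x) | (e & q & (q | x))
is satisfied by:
  {x: True, e: True, q: True}
  {x: True, e: True, q: False}
  {x: True, q: True, e: False}
  {x: True, q: False, e: False}
  {e: True, q: True, x: False}


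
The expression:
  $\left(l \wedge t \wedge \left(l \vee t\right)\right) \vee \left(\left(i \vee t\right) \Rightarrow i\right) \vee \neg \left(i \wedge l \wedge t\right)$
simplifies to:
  $\text{True}$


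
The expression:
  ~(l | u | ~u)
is never true.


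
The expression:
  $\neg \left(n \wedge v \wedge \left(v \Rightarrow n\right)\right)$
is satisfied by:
  {v: False, n: False}
  {n: True, v: False}
  {v: True, n: False}


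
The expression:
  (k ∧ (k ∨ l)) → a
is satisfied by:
  {a: True, k: False}
  {k: False, a: False}
  {k: True, a: True}


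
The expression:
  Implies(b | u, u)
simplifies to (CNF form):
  u | ~b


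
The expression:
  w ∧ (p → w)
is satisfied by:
  {w: True}


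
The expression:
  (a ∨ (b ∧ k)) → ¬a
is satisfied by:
  {a: False}


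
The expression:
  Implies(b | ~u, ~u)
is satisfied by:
  {u: False, b: False}
  {b: True, u: False}
  {u: True, b: False}


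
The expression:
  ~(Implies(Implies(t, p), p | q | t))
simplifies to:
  ~p & ~q & ~t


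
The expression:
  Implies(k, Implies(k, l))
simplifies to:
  l | ~k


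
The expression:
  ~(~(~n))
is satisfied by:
  {n: False}


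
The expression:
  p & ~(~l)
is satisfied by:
  {p: True, l: True}


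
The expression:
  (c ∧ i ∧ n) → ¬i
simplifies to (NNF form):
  ¬c ∨ ¬i ∨ ¬n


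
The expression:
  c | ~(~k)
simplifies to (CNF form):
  c | k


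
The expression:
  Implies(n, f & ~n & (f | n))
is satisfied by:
  {n: False}


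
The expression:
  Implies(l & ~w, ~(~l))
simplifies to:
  True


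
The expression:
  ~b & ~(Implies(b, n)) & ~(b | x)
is never true.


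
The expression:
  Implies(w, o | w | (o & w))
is always true.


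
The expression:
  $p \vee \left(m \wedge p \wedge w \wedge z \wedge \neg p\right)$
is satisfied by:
  {p: True}


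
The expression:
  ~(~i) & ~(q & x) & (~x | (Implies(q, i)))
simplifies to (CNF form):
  i & (~q | ~x)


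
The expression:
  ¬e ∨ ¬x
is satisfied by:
  {e: False, x: False}
  {x: True, e: False}
  {e: True, x: False}


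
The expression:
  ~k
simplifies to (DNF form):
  ~k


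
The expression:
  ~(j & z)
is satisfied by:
  {z: False, j: False}
  {j: True, z: False}
  {z: True, j: False}


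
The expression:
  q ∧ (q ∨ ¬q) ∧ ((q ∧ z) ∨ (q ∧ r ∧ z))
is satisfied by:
  {z: True, q: True}


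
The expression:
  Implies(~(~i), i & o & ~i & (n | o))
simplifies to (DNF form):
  ~i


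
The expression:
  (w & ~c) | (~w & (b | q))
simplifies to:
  (b & ~w) | (q & ~w) | (w & ~c)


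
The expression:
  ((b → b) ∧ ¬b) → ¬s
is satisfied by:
  {b: True, s: False}
  {s: False, b: False}
  {s: True, b: True}


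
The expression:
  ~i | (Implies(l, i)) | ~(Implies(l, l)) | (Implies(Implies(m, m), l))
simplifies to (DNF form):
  True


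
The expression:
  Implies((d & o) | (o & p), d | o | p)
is always true.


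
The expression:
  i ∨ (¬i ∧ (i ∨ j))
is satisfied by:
  {i: True, j: True}
  {i: True, j: False}
  {j: True, i: False}


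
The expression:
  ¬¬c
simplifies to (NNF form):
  c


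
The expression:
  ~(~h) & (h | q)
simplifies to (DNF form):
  h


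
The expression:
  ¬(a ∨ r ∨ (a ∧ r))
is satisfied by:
  {r: False, a: False}


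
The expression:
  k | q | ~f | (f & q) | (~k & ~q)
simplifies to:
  True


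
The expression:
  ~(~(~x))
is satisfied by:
  {x: False}


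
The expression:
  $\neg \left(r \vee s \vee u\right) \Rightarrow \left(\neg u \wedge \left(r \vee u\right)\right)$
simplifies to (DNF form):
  $r \vee s \vee u$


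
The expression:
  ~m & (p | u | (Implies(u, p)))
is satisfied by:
  {m: False}


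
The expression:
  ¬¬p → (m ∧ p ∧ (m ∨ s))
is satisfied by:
  {m: True, p: False}
  {p: False, m: False}
  {p: True, m: True}


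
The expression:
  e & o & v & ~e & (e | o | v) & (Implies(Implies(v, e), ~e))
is never true.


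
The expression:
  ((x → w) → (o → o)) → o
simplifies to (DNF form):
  o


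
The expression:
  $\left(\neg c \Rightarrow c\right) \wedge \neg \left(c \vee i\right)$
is never true.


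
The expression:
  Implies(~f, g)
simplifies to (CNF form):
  f | g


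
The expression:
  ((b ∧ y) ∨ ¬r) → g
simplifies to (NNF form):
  g ∨ (r ∧ ¬b) ∨ (r ∧ ¬y)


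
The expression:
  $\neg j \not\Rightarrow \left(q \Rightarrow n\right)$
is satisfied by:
  {q: True, n: False, j: False}


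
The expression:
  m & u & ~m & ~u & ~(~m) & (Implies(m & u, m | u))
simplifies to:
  False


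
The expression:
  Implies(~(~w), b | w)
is always true.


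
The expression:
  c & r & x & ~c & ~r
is never true.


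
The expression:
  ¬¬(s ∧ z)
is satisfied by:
  {z: True, s: True}


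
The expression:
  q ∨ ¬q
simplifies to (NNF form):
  True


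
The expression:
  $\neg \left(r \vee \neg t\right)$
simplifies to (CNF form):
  $t \wedge \neg r$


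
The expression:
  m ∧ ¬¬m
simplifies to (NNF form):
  m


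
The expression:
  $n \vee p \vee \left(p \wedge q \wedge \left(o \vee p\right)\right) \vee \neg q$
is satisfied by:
  {n: True, p: True, q: False}
  {n: True, p: False, q: False}
  {p: True, n: False, q: False}
  {n: False, p: False, q: False}
  {n: True, q: True, p: True}
  {n: True, q: True, p: False}
  {q: True, p: True, n: False}


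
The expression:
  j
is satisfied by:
  {j: True}


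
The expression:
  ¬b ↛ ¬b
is never true.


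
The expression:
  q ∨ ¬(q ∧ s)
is always true.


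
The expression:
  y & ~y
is never true.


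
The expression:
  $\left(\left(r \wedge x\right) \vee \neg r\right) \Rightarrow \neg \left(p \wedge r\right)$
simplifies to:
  $\neg p \vee \neg r \vee \neg x$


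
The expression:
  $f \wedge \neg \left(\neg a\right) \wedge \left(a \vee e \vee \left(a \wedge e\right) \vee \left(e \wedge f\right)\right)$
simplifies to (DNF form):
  $a \wedge f$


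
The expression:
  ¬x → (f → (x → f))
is always true.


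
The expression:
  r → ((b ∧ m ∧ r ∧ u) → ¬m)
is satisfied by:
  {u: False, m: False, b: False, r: False}
  {r: True, u: False, m: False, b: False}
  {b: True, u: False, m: False, r: False}
  {r: True, b: True, u: False, m: False}
  {m: True, r: False, u: False, b: False}
  {r: True, m: True, u: False, b: False}
  {b: True, m: True, r: False, u: False}
  {r: True, b: True, m: True, u: False}
  {u: True, b: False, m: False, r: False}
  {r: True, u: True, b: False, m: False}
  {b: True, u: True, r: False, m: False}
  {r: True, b: True, u: True, m: False}
  {m: True, u: True, b: False, r: False}
  {r: True, m: True, u: True, b: False}
  {b: True, m: True, u: True, r: False}


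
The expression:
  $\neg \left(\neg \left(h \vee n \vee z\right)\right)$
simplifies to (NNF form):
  $h \vee n \vee z$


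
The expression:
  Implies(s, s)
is always true.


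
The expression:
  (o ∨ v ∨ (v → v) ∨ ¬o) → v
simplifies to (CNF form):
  v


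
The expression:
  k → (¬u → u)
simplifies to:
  u ∨ ¬k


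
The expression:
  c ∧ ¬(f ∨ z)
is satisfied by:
  {c: True, z: False, f: False}


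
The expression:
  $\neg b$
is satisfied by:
  {b: False}


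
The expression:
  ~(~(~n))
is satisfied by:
  {n: False}


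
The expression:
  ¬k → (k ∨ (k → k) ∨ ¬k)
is always true.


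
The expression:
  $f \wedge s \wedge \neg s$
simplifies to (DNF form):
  $\text{False}$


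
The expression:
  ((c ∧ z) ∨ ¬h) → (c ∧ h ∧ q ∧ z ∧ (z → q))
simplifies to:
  h ∧ (q ∨ ¬c ∨ ¬z)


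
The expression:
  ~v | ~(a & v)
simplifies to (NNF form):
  ~a | ~v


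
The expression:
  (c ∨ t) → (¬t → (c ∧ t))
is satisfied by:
  {t: True, c: False}
  {c: False, t: False}
  {c: True, t: True}
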